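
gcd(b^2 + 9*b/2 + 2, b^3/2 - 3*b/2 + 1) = 1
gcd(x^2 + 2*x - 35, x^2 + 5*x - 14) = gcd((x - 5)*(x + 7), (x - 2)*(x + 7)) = x + 7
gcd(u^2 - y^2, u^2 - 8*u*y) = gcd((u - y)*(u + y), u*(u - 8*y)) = 1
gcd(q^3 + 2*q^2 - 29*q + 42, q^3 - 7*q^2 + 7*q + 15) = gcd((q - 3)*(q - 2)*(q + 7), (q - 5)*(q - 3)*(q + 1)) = q - 3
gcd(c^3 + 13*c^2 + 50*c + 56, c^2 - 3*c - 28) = c + 4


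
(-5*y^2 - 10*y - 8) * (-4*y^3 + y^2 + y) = 20*y^5 + 35*y^4 + 17*y^3 - 18*y^2 - 8*y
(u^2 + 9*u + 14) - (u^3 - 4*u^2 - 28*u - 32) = -u^3 + 5*u^2 + 37*u + 46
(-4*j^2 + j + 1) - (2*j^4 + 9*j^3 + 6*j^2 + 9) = -2*j^4 - 9*j^3 - 10*j^2 + j - 8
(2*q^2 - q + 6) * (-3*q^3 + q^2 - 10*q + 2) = -6*q^5 + 5*q^4 - 39*q^3 + 20*q^2 - 62*q + 12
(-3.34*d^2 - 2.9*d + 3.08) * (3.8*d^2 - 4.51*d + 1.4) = -12.692*d^4 + 4.0434*d^3 + 20.107*d^2 - 17.9508*d + 4.312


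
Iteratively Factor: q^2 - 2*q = (q)*(q - 2)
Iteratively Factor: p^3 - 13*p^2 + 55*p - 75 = (p - 5)*(p^2 - 8*p + 15) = (p - 5)^2*(p - 3)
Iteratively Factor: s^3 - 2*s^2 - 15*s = (s)*(s^2 - 2*s - 15) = s*(s + 3)*(s - 5)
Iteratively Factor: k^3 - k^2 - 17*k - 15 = (k - 5)*(k^2 + 4*k + 3) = (k - 5)*(k + 1)*(k + 3)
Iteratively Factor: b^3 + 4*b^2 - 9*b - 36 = (b + 3)*(b^2 + b - 12) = (b + 3)*(b + 4)*(b - 3)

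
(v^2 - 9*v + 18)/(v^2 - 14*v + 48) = (v - 3)/(v - 8)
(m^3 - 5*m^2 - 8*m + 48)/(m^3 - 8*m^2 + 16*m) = (m + 3)/m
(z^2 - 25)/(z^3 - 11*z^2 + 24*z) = (z^2 - 25)/(z*(z^2 - 11*z + 24))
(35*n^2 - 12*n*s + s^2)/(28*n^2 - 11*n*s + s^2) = (-5*n + s)/(-4*n + s)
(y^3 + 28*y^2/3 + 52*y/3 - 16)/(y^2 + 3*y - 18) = (3*y^2 + 10*y - 8)/(3*(y - 3))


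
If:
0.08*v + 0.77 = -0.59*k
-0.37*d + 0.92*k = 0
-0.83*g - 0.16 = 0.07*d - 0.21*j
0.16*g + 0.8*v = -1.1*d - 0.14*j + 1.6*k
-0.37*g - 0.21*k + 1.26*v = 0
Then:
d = -3.35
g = 1.86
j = 6.98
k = -1.35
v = 0.32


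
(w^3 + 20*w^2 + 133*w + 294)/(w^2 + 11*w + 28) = (w^2 + 13*w + 42)/(w + 4)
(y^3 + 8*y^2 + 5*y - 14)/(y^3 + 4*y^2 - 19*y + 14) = (y + 2)/(y - 2)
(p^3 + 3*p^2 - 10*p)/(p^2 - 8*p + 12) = p*(p + 5)/(p - 6)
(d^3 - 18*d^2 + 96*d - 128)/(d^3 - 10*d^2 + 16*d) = (d - 8)/d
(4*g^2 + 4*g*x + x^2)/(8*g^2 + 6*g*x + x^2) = (2*g + x)/(4*g + x)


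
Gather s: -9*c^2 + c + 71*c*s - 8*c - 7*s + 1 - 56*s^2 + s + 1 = -9*c^2 - 7*c - 56*s^2 + s*(71*c - 6) + 2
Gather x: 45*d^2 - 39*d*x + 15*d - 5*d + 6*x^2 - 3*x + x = 45*d^2 + 10*d + 6*x^2 + x*(-39*d - 2)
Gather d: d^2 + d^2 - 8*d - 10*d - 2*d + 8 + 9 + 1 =2*d^2 - 20*d + 18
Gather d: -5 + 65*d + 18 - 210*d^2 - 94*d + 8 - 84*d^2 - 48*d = -294*d^2 - 77*d + 21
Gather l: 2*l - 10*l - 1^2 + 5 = 4 - 8*l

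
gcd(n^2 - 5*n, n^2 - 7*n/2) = n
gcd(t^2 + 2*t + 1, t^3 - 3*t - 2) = t^2 + 2*t + 1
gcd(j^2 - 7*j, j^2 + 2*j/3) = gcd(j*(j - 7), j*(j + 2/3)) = j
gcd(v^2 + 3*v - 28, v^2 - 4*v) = v - 4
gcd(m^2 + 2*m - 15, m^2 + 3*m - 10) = m + 5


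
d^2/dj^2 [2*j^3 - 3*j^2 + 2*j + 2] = 12*j - 6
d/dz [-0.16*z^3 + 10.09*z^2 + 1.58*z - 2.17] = -0.48*z^2 + 20.18*z + 1.58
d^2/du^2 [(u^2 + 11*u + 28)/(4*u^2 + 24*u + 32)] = 5/(2*(u^3 + 6*u^2 + 12*u + 8))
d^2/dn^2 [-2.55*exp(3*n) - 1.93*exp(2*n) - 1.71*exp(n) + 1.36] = (-22.95*exp(2*n) - 7.72*exp(n) - 1.71)*exp(n)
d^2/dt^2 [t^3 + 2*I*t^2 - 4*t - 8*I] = 6*t + 4*I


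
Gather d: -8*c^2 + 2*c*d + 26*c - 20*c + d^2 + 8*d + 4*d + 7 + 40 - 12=-8*c^2 + 6*c + d^2 + d*(2*c + 12) + 35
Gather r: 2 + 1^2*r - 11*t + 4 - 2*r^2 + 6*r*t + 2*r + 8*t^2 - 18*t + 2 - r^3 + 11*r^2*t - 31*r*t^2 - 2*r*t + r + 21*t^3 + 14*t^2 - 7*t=-r^3 + r^2*(11*t - 2) + r*(-31*t^2 + 4*t + 4) + 21*t^3 + 22*t^2 - 36*t + 8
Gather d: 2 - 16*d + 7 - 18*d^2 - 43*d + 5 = -18*d^2 - 59*d + 14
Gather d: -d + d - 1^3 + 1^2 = 0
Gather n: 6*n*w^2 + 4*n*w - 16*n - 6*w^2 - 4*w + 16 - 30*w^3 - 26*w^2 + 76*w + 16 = n*(6*w^2 + 4*w - 16) - 30*w^3 - 32*w^2 + 72*w + 32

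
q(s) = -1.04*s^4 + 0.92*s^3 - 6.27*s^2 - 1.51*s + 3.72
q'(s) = -4.16*s^3 + 2.76*s^2 - 12.54*s - 1.51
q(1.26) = -8.92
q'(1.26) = -21.25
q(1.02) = -4.49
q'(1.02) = -15.84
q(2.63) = -76.64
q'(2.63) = -91.08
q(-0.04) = 3.77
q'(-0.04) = -1.00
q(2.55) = -69.62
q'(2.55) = -84.52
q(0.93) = -3.15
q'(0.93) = -14.13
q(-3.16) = -186.85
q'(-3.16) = 196.94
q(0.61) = 0.53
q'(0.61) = -9.08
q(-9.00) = -7984.68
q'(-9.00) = 3367.55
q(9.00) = -6670.50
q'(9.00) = -2923.45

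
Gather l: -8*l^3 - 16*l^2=-8*l^3 - 16*l^2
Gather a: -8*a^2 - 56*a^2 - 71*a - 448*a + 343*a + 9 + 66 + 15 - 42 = -64*a^2 - 176*a + 48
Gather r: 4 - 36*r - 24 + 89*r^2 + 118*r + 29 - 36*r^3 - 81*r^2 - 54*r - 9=-36*r^3 + 8*r^2 + 28*r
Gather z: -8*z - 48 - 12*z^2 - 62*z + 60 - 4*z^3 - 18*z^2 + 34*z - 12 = -4*z^3 - 30*z^2 - 36*z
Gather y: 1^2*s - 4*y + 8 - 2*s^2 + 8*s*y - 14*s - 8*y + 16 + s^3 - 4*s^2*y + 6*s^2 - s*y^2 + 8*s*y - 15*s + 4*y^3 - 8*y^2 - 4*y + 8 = s^3 + 4*s^2 - 28*s + 4*y^3 + y^2*(-s - 8) + y*(-4*s^2 + 16*s - 16) + 32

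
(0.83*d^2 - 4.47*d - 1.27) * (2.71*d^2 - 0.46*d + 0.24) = 2.2493*d^4 - 12.4955*d^3 - 1.1863*d^2 - 0.4886*d - 0.3048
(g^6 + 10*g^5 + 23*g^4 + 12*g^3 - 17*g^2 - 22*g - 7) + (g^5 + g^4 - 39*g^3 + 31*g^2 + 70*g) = g^6 + 11*g^5 + 24*g^4 - 27*g^3 + 14*g^2 + 48*g - 7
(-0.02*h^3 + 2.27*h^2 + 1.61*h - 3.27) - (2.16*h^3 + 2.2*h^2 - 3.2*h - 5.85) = -2.18*h^3 + 0.0699999999999998*h^2 + 4.81*h + 2.58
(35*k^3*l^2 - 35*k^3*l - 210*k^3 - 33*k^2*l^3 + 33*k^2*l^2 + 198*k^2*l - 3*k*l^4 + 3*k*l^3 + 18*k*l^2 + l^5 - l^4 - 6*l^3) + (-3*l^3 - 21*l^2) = 35*k^3*l^2 - 35*k^3*l - 210*k^3 - 33*k^2*l^3 + 33*k^2*l^2 + 198*k^2*l - 3*k*l^4 + 3*k*l^3 + 18*k*l^2 + l^5 - l^4 - 9*l^3 - 21*l^2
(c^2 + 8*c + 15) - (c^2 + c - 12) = 7*c + 27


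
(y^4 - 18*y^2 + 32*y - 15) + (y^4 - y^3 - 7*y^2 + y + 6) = 2*y^4 - y^3 - 25*y^2 + 33*y - 9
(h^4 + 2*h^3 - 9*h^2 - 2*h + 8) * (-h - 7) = -h^5 - 9*h^4 - 5*h^3 + 65*h^2 + 6*h - 56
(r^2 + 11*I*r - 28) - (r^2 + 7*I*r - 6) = 4*I*r - 22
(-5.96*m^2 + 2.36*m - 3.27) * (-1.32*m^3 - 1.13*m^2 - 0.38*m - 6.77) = 7.8672*m^5 + 3.6196*m^4 + 3.9144*m^3 + 43.1475*m^2 - 14.7346*m + 22.1379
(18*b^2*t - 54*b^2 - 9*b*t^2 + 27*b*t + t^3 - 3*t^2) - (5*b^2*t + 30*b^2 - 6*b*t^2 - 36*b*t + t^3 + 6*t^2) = 13*b^2*t - 84*b^2 - 3*b*t^2 + 63*b*t - 9*t^2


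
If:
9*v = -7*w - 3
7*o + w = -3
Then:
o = -w/7 - 3/7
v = -7*w/9 - 1/3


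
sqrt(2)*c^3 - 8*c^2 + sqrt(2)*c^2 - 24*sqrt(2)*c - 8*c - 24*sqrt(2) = (c - 6*sqrt(2))*(c + 2*sqrt(2))*(sqrt(2)*c + sqrt(2))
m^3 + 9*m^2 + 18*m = m*(m + 3)*(m + 6)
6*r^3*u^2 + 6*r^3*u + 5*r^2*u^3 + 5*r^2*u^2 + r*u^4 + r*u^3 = u*(2*r + u)*(3*r + u)*(r*u + r)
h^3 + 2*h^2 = h^2*(h + 2)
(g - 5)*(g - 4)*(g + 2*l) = g^3 + 2*g^2*l - 9*g^2 - 18*g*l + 20*g + 40*l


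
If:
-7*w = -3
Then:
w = 3/7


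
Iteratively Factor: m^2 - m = (m)*(m - 1)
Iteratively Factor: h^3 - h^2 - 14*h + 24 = (h - 2)*(h^2 + h - 12) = (h - 3)*(h - 2)*(h + 4)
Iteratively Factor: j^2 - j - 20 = (j - 5)*(j + 4)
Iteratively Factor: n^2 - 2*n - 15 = (n - 5)*(n + 3)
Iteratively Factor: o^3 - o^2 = (o - 1)*(o^2) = o*(o - 1)*(o)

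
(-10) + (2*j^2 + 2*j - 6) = 2*j^2 + 2*j - 16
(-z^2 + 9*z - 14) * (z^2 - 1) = -z^4 + 9*z^3 - 13*z^2 - 9*z + 14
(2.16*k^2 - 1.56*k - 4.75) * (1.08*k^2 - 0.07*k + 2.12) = 2.3328*k^4 - 1.836*k^3 - 0.441600000000001*k^2 - 2.9747*k - 10.07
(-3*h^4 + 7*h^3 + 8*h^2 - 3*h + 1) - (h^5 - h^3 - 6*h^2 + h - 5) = -h^5 - 3*h^4 + 8*h^3 + 14*h^2 - 4*h + 6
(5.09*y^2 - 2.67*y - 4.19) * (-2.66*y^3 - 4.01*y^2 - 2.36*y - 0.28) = -13.5394*y^5 - 13.3087*y^4 + 9.8397*y^3 + 21.6779*y^2 + 10.636*y + 1.1732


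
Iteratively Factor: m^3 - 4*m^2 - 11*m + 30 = (m - 2)*(m^2 - 2*m - 15) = (m - 5)*(m - 2)*(m + 3)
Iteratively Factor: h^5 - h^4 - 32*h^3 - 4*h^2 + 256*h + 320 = (h - 4)*(h^4 + 3*h^3 - 20*h^2 - 84*h - 80) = (h - 4)*(h + 4)*(h^3 - h^2 - 16*h - 20) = (h - 4)*(h + 2)*(h + 4)*(h^2 - 3*h - 10) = (h - 5)*(h - 4)*(h + 2)*(h + 4)*(h + 2)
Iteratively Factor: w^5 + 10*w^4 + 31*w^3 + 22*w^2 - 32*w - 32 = (w + 4)*(w^4 + 6*w^3 + 7*w^2 - 6*w - 8) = (w + 2)*(w + 4)*(w^3 + 4*w^2 - w - 4) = (w + 2)*(w + 4)^2*(w^2 - 1) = (w - 1)*(w + 2)*(w + 4)^2*(w + 1)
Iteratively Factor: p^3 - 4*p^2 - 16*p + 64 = (p - 4)*(p^2 - 16) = (p - 4)^2*(p + 4)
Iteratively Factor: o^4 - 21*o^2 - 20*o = (o - 5)*(o^3 + 5*o^2 + 4*o) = (o - 5)*(o + 1)*(o^2 + 4*o) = (o - 5)*(o + 1)*(o + 4)*(o)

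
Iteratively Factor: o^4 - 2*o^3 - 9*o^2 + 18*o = (o - 3)*(o^3 + o^2 - 6*o) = o*(o - 3)*(o^2 + o - 6) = o*(o - 3)*(o + 3)*(o - 2)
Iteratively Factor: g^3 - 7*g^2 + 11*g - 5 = (g - 1)*(g^2 - 6*g + 5) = (g - 5)*(g - 1)*(g - 1)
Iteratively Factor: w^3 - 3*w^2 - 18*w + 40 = (w + 4)*(w^2 - 7*w + 10) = (w - 2)*(w + 4)*(w - 5)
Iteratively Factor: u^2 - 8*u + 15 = (u - 3)*(u - 5)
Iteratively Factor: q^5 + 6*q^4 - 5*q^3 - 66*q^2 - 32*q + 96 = (q - 1)*(q^4 + 7*q^3 + 2*q^2 - 64*q - 96) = (q - 1)*(q + 4)*(q^3 + 3*q^2 - 10*q - 24) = (q - 1)*(q + 2)*(q + 4)*(q^2 + q - 12) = (q - 1)*(q + 2)*(q + 4)^2*(q - 3)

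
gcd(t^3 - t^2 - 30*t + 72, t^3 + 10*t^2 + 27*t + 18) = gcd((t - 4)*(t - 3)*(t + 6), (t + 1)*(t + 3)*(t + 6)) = t + 6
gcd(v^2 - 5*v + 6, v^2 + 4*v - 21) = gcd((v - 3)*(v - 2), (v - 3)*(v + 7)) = v - 3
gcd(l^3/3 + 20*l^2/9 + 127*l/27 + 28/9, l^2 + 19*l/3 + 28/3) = l + 7/3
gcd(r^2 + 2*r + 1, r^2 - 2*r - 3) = r + 1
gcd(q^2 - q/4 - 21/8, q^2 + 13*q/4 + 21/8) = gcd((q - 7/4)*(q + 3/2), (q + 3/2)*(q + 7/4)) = q + 3/2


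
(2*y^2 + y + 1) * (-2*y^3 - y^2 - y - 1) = -4*y^5 - 4*y^4 - 5*y^3 - 4*y^2 - 2*y - 1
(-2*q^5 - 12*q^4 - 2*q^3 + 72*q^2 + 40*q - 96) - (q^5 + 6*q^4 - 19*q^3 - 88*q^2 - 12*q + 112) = -3*q^5 - 18*q^4 + 17*q^3 + 160*q^2 + 52*q - 208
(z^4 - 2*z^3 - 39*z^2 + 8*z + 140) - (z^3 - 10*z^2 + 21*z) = z^4 - 3*z^3 - 29*z^2 - 13*z + 140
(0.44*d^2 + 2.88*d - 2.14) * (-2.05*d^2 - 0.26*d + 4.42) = -0.902*d^4 - 6.0184*d^3 + 5.583*d^2 + 13.286*d - 9.4588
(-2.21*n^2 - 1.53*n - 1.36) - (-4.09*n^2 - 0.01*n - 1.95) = 1.88*n^2 - 1.52*n + 0.59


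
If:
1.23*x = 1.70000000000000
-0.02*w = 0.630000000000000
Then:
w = -31.50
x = 1.38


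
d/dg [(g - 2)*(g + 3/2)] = 2*g - 1/2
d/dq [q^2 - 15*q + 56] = 2*q - 15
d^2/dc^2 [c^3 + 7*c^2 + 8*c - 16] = 6*c + 14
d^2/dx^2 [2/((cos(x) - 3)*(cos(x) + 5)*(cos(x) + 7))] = 2*(-346*(1 - cos(x)^2)^2 + 12*sin(x)^6 + 3*cos(x)^6 - 99*cos(x)^5 - 774*cos(x)^3 - 3957*cos(x)^2 + 681*cos(x) + 2226)/((cos(x) - 3)^3*(cos(x) + 5)^3*(cos(x) + 7)^3)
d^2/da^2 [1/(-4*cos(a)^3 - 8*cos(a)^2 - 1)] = 4*((3*cos(a) + 4)^2*(cos(4*a) - 1) - (3*cos(a) + 16*cos(2*a) + 9*cos(3*a))*(4*cos(a)^3 + 8*cos(a)^2 + 1)/4)/(4*cos(a)^3 + 8*cos(a)^2 + 1)^3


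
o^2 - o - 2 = (o - 2)*(o + 1)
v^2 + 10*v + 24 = (v + 4)*(v + 6)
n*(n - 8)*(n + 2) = n^3 - 6*n^2 - 16*n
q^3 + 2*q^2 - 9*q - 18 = (q - 3)*(q + 2)*(q + 3)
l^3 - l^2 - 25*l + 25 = (l - 5)*(l - 1)*(l + 5)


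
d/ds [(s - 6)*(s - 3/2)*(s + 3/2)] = 3*s^2 - 12*s - 9/4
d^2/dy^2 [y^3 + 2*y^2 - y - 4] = 6*y + 4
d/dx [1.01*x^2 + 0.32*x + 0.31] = 2.02*x + 0.32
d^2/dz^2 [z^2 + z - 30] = 2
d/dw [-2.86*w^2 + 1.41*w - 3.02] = 1.41 - 5.72*w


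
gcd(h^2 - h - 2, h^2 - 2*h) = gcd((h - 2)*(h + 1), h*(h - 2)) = h - 2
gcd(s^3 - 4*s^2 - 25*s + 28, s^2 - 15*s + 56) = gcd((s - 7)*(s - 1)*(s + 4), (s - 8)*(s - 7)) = s - 7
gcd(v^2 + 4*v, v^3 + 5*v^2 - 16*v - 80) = v + 4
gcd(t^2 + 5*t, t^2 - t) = t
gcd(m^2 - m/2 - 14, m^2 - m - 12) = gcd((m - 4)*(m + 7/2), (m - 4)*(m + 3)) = m - 4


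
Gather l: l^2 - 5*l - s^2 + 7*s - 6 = l^2 - 5*l - s^2 + 7*s - 6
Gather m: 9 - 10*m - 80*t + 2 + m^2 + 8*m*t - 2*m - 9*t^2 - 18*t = m^2 + m*(8*t - 12) - 9*t^2 - 98*t + 11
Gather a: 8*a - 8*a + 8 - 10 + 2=0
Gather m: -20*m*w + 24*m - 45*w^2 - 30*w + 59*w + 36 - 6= m*(24 - 20*w) - 45*w^2 + 29*w + 30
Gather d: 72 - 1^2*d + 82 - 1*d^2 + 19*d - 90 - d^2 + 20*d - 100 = -2*d^2 + 38*d - 36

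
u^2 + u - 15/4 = (u - 3/2)*(u + 5/2)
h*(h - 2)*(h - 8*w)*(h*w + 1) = h^4*w - 8*h^3*w^2 - 2*h^3*w + h^3 + 16*h^2*w^2 - 8*h^2*w - 2*h^2 + 16*h*w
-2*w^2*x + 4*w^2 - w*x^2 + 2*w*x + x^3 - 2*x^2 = (-2*w + x)*(w + x)*(x - 2)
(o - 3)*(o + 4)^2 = o^3 + 5*o^2 - 8*o - 48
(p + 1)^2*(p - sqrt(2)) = p^3 - sqrt(2)*p^2 + 2*p^2 - 2*sqrt(2)*p + p - sqrt(2)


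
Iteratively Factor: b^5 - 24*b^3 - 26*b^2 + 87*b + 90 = (b + 3)*(b^4 - 3*b^3 - 15*b^2 + 19*b + 30) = (b - 5)*(b + 3)*(b^3 + 2*b^2 - 5*b - 6) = (b - 5)*(b + 3)^2*(b^2 - b - 2) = (b - 5)*(b + 1)*(b + 3)^2*(b - 2)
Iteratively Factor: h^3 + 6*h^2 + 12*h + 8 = (h + 2)*(h^2 + 4*h + 4) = (h + 2)^2*(h + 2)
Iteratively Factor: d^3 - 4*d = (d - 2)*(d^2 + 2*d) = (d - 2)*(d + 2)*(d)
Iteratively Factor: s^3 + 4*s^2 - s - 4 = (s - 1)*(s^2 + 5*s + 4) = (s - 1)*(s + 4)*(s + 1)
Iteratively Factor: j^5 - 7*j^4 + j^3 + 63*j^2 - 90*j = (j)*(j^4 - 7*j^3 + j^2 + 63*j - 90) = j*(j - 3)*(j^3 - 4*j^2 - 11*j + 30) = j*(j - 3)*(j + 3)*(j^2 - 7*j + 10) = j*(j - 3)*(j - 2)*(j + 3)*(j - 5)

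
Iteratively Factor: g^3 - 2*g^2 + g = (g - 1)*(g^2 - g) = g*(g - 1)*(g - 1)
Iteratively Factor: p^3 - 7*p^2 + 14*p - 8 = (p - 4)*(p^2 - 3*p + 2) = (p - 4)*(p - 2)*(p - 1)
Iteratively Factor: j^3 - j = (j - 1)*(j^2 + j) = j*(j - 1)*(j + 1)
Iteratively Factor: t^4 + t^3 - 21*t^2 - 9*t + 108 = (t + 4)*(t^3 - 3*t^2 - 9*t + 27) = (t + 3)*(t + 4)*(t^2 - 6*t + 9) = (t - 3)*(t + 3)*(t + 4)*(t - 3)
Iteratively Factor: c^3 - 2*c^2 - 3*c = (c)*(c^2 - 2*c - 3) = c*(c - 3)*(c + 1)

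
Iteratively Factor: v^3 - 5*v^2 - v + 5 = (v - 1)*(v^2 - 4*v - 5) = (v - 1)*(v + 1)*(v - 5)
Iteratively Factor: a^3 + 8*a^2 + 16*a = (a + 4)*(a^2 + 4*a) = a*(a + 4)*(a + 4)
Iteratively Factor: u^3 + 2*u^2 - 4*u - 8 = (u + 2)*(u^2 - 4) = (u - 2)*(u + 2)*(u + 2)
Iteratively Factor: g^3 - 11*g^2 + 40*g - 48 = (g - 4)*(g^2 - 7*g + 12) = (g - 4)^2*(g - 3)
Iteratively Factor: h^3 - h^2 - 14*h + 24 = (h - 3)*(h^2 + 2*h - 8) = (h - 3)*(h - 2)*(h + 4)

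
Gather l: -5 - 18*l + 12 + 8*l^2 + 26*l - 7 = 8*l^2 + 8*l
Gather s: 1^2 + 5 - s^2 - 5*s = -s^2 - 5*s + 6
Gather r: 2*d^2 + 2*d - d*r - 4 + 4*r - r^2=2*d^2 + 2*d - r^2 + r*(4 - d) - 4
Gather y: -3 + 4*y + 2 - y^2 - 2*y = -y^2 + 2*y - 1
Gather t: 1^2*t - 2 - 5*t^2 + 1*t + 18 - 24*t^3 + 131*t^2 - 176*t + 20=-24*t^3 + 126*t^2 - 174*t + 36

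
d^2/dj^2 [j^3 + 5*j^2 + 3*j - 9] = 6*j + 10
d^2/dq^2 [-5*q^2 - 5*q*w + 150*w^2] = -10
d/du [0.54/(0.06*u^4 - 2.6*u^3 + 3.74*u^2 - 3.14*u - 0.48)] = (-0.1296*u^3 + 4.212*u^2 - 4.0392*u + 1.6956)/(-0.06*u^4 + 2.6*u^3 - 3.74*u^2 + 3.14*u + 0.48)^2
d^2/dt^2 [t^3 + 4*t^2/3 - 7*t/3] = 6*t + 8/3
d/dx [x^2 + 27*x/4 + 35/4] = 2*x + 27/4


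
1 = 1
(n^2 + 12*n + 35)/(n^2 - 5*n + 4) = (n^2 + 12*n + 35)/(n^2 - 5*n + 4)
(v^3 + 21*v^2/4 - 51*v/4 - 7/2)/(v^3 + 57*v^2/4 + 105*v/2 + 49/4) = (v - 2)/(v + 7)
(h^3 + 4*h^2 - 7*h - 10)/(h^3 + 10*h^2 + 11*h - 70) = (h + 1)/(h + 7)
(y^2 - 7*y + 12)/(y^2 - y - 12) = (y - 3)/(y + 3)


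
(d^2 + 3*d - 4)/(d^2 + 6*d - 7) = (d + 4)/(d + 7)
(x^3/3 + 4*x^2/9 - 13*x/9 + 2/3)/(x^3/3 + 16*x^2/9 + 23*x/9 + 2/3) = (3*x^2 - 5*x + 2)/(3*x^2 + 7*x + 2)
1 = 1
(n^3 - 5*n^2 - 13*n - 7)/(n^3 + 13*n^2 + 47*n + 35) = (n^2 - 6*n - 7)/(n^2 + 12*n + 35)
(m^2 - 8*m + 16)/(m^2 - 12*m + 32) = (m - 4)/(m - 8)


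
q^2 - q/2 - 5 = (q - 5/2)*(q + 2)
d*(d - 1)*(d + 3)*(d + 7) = d^4 + 9*d^3 + 11*d^2 - 21*d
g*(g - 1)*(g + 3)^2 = g^4 + 5*g^3 + 3*g^2 - 9*g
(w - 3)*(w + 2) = w^2 - w - 6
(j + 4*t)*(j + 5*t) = j^2 + 9*j*t + 20*t^2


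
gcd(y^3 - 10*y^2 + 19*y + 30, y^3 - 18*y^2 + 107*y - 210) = y^2 - 11*y + 30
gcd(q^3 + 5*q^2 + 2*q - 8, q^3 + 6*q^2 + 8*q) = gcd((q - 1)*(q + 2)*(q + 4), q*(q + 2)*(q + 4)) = q^2 + 6*q + 8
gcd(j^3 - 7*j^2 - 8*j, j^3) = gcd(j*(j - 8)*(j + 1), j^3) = j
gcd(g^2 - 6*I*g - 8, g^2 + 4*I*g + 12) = g - 2*I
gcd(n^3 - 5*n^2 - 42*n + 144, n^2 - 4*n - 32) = n - 8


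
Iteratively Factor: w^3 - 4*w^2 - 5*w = (w - 5)*(w^2 + w) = (w - 5)*(w + 1)*(w)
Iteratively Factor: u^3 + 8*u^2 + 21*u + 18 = (u + 2)*(u^2 + 6*u + 9) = (u + 2)*(u + 3)*(u + 3)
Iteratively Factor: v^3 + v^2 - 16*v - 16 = (v - 4)*(v^2 + 5*v + 4) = (v - 4)*(v + 1)*(v + 4)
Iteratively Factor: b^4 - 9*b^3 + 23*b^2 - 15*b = (b - 3)*(b^3 - 6*b^2 + 5*b) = (b - 3)*(b - 1)*(b^2 - 5*b) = b*(b - 3)*(b - 1)*(b - 5)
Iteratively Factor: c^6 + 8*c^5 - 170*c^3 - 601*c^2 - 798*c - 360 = (c + 3)*(c^5 + 5*c^4 - 15*c^3 - 125*c^2 - 226*c - 120) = (c - 5)*(c + 3)*(c^4 + 10*c^3 + 35*c^2 + 50*c + 24) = (c - 5)*(c + 3)^2*(c^3 + 7*c^2 + 14*c + 8) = (c - 5)*(c + 3)^2*(c + 4)*(c^2 + 3*c + 2) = (c - 5)*(c + 1)*(c + 3)^2*(c + 4)*(c + 2)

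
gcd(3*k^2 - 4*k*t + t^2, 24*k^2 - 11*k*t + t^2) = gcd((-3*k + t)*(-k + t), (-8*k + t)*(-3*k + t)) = -3*k + t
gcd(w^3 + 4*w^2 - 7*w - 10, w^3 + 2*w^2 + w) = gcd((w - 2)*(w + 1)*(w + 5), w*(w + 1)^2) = w + 1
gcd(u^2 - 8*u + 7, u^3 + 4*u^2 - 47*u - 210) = u - 7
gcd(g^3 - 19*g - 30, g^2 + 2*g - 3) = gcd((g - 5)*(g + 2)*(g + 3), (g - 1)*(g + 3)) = g + 3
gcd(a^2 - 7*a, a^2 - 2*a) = a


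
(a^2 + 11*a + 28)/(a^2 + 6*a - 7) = (a + 4)/(a - 1)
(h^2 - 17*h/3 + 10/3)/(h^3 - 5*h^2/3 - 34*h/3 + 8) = (h - 5)/(h^2 - h - 12)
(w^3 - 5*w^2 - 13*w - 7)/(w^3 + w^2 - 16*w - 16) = (w^2 - 6*w - 7)/(w^2 - 16)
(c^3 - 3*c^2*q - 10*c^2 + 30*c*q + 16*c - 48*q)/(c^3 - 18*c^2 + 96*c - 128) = (c - 3*q)/(c - 8)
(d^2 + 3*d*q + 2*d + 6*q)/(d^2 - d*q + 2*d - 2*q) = (-d - 3*q)/(-d + q)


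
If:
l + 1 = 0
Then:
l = -1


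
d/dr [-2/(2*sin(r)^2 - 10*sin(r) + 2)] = (2*sin(r) - 5)*cos(r)/(sin(r)^2 - 5*sin(r) + 1)^2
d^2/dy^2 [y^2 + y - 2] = 2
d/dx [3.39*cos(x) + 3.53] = -3.39*sin(x)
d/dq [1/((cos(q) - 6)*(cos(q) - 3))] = (2*cos(q) - 9)*sin(q)/((cos(q) - 6)^2*(cos(q) - 3)^2)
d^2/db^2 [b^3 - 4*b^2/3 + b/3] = 6*b - 8/3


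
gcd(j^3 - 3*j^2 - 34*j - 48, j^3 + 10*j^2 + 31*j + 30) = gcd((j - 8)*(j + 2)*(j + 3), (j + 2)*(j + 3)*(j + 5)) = j^2 + 5*j + 6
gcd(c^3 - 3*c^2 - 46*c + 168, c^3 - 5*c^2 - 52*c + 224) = c^2 + 3*c - 28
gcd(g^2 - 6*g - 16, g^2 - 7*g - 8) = g - 8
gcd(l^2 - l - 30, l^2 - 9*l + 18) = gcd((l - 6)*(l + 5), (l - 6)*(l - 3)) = l - 6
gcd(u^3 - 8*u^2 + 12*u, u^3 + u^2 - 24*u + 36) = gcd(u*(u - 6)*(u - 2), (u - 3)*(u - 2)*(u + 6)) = u - 2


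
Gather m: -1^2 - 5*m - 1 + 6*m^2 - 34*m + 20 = 6*m^2 - 39*m + 18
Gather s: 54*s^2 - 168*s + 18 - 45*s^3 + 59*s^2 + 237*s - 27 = -45*s^3 + 113*s^2 + 69*s - 9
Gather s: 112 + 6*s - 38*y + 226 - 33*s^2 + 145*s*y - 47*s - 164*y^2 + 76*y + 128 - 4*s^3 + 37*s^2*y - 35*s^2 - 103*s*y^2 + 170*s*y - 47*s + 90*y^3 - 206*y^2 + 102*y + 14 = -4*s^3 + s^2*(37*y - 68) + s*(-103*y^2 + 315*y - 88) + 90*y^3 - 370*y^2 + 140*y + 480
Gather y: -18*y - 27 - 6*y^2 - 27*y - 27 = -6*y^2 - 45*y - 54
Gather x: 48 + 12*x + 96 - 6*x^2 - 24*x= -6*x^2 - 12*x + 144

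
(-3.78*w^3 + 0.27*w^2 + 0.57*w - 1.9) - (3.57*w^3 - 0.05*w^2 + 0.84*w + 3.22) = -7.35*w^3 + 0.32*w^2 - 0.27*w - 5.12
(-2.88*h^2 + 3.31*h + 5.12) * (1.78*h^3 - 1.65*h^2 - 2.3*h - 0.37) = -5.1264*h^5 + 10.6438*h^4 + 10.2761*h^3 - 14.9954*h^2 - 13.0007*h - 1.8944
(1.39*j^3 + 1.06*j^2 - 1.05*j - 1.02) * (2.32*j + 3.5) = 3.2248*j^4 + 7.3242*j^3 + 1.274*j^2 - 6.0414*j - 3.57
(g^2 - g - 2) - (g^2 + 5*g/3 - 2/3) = -8*g/3 - 4/3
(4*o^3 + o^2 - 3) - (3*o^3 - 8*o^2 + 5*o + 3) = o^3 + 9*o^2 - 5*o - 6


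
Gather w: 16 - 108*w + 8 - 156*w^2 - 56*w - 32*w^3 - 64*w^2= -32*w^3 - 220*w^2 - 164*w + 24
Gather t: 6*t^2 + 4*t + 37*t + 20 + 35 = 6*t^2 + 41*t + 55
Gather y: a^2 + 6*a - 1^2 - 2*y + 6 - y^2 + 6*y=a^2 + 6*a - y^2 + 4*y + 5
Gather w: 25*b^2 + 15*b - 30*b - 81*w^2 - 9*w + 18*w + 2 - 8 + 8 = 25*b^2 - 15*b - 81*w^2 + 9*w + 2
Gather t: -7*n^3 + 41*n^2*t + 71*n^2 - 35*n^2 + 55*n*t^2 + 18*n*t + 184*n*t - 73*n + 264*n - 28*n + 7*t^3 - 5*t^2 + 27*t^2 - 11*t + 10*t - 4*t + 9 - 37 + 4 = -7*n^3 + 36*n^2 + 163*n + 7*t^3 + t^2*(55*n + 22) + t*(41*n^2 + 202*n - 5) - 24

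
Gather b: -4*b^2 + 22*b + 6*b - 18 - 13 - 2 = -4*b^2 + 28*b - 33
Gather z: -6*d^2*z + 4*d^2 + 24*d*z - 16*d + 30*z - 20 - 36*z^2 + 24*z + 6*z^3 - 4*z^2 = 4*d^2 - 16*d + 6*z^3 - 40*z^2 + z*(-6*d^2 + 24*d + 54) - 20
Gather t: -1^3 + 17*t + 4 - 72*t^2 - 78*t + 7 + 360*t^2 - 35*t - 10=288*t^2 - 96*t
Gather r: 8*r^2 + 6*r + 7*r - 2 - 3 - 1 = 8*r^2 + 13*r - 6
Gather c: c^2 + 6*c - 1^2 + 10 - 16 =c^2 + 6*c - 7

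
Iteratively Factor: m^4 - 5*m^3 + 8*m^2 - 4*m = (m)*(m^3 - 5*m^2 + 8*m - 4) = m*(m - 2)*(m^2 - 3*m + 2) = m*(m - 2)*(m - 1)*(m - 2)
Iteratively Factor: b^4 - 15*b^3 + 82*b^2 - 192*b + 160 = (b - 4)*(b^3 - 11*b^2 + 38*b - 40) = (b - 4)*(b - 2)*(b^2 - 9*b + 20) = (b - 5)*(b - 4)*(b - 2)*(b - 4)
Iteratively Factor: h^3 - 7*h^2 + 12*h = (h)*(h^2 - 7*h + 12) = h*(h - 4)*(h - 3)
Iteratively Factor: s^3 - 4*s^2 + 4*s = (s - 2)*(s^2 - 2*s) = (s - 2)^2*(s)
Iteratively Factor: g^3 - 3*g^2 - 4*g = (g - 4)*(g^2 + g) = g*(g - 4)*(g + 1)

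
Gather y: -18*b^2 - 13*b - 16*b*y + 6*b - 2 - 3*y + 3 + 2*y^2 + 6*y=-18*b^2 - 7*b + 2*y^2 + y*(3 - 16*b) + 1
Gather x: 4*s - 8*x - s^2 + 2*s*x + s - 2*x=-s^2 + 5*s + x*(2*s - 10)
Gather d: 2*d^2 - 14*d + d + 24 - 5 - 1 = 2*d^2 - 13*d + 18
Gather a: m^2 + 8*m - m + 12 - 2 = m^2 + 7*m + 10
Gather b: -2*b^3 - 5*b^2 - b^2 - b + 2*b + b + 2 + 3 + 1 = -2*b^3 - 6*b^2 + 2*b + 6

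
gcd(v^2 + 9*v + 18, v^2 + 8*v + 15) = v + 3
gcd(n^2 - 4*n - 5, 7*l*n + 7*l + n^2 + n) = n + 1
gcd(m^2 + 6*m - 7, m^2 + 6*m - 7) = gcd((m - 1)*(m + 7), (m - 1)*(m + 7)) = m^2 + 6*m - 7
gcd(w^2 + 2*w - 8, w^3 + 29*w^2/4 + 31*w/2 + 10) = w + 4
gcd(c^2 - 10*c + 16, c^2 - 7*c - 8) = c - 8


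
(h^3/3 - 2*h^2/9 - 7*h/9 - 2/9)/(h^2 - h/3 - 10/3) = (3*h^2 + 4*h + 1)/(3*(3*h + 5))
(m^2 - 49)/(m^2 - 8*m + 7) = (m + 7)/(m - 1)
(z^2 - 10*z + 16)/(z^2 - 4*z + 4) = (z - 8)/(z - 2)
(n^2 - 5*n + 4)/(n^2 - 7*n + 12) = (n - 1)/(n - 3)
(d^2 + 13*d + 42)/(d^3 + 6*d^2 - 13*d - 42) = (d + 6)/(d^2 - d - 6)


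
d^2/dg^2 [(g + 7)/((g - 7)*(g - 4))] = 2*(g^3 + 21*g^2 - 315*g + 959)/(g^6 - 33*g^5 + 447*g^4 - 3179*g^3 + 12516*g^2 - 25872*g + 21952)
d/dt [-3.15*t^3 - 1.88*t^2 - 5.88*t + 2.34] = -9.45*t^2 - 3.76*t - 5.88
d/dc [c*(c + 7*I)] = 2*c + 7*I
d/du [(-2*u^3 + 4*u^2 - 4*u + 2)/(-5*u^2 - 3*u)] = 2*(5*u^4 + 6*u^3 - 16*u^2 + 10*u + 3)/(u^2*(25*u^2 + 30*u + 9))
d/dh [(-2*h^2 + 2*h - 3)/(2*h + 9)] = 4*(-h^2 - 9*h + 6)/(4*h^2 + 36*h + 81)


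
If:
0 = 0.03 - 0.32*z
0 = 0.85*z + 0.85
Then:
No Solution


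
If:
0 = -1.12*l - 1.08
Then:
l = -0.96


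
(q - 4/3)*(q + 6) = q^2 + 14*q/3 - 8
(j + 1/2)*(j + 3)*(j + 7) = j^3 + 21*j^2/2 + 26*j + 21/2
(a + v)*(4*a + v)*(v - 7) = 4*a^2*v - 28*a^2 + 5*a*v^2 - 35*a*v + v^3 - 7*v^2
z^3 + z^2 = z^2*(z + 1)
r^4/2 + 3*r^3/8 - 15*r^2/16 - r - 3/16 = (r/2 + 1/2)*(r - 3/2)*(r + 1/4)*(r + 1)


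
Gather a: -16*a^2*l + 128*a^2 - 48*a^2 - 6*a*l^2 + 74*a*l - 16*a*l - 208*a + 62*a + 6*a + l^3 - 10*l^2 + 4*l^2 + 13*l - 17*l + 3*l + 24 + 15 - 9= a^2*(80 - 16*l) + a*(-6*l^2 + 58*l - 140) + l^3 - 6*l^2 - l + 30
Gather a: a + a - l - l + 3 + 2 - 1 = 2*a - 2*l + 4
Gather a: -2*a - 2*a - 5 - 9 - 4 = -4*a - 18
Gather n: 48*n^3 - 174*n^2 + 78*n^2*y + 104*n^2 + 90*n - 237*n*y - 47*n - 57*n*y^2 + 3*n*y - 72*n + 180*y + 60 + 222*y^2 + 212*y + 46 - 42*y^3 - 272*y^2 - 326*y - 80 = 48*n^3 + n^2*(78*y - 70) + n*(-57*y^2 - 234*y - 29) - 42*y^3 - 50*y^2 + 66*y + 26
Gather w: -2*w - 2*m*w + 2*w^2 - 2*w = 2*w^2 + w*(-2*m - 4)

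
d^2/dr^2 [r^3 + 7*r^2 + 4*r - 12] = 6*r + 14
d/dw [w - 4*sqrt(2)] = 1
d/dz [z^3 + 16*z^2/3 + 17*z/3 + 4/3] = 3*z^2 + 32*z/3 + 17/3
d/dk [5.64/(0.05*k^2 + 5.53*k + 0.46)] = (-0.564*k - 31.1892)/(0.05*k^2 + 5.53*k + 0.46)^2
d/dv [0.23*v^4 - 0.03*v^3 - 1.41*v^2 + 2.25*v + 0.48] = 0.92*v^3 - 0.09*v^2 - 2.82*v + 2.25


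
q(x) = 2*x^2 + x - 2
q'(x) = 4*x + 1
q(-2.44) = 7.47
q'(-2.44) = -8.76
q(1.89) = 7.03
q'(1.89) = 8.56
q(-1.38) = 0.43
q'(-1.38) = -4.52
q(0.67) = -0.43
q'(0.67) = 3.68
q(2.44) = 12.35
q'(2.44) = 10.76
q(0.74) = -0.16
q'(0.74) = 3.96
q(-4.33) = 31.17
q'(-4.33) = -16.32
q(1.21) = 2.14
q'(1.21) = 5.84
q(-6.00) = 64.00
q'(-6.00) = -23.00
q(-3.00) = 13.00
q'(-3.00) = -11.00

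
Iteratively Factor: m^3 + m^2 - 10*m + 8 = (m - 1)*(m^2 + 2*m - 8) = (m - 1)*(m + 4)*(m - 2)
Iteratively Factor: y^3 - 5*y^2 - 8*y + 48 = (y - 4)*(y^2 - y - 12) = (y - 4)^2*(y + 3)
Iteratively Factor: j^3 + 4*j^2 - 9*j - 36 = (j - 3)*(j^2 + 7*j + 12) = (j - 3)*(j + 4)*(j + 3)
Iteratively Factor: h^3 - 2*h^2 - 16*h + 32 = (h - 4)*(h^2 + 2*h - 8) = (h - 4)*(h + 4)*(h - 2)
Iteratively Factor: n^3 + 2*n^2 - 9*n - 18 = (n + 2)*(n^2 - 9) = (n + 2)*(n + 3)*(n - 3)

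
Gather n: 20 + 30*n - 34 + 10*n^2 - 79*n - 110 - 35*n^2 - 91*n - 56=-25*n^2 - 140*n - 180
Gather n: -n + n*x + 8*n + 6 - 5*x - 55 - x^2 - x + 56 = n*(x + 7) - x^2 - 6*x + 7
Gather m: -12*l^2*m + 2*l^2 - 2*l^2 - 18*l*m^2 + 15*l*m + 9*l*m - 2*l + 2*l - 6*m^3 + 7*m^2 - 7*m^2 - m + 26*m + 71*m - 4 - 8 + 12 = -18*l*m^2 - 6*m^3 + m*(-12*l^2 + 24*l + 96)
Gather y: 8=8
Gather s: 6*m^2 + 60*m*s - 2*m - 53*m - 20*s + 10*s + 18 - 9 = 6*m^2 - 55*m + s*(60*m - 10) + 9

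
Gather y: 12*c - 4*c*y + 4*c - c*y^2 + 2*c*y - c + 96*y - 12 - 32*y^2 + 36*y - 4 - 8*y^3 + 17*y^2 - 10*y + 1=15*c - 8*y^3 + y^2*(-c - 15) + y*(122 - 2*c) - 15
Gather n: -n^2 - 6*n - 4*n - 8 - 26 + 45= -n^2 - 10*n + 11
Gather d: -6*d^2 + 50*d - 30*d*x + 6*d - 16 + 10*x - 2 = -6*d^2 + d*(56 - 30*x) + 10*x - 18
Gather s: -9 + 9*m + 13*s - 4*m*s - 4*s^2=9*m - 4*s^2 + s*(13 - 4*m) - 9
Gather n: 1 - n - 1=-n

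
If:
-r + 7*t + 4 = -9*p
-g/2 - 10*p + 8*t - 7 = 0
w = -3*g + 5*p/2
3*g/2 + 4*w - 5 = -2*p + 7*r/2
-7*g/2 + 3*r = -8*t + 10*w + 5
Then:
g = -2434/30687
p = -24172/30687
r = -39804/10229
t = -1172/10229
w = -53128/30687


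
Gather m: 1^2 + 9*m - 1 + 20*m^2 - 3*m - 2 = 20*m^2 + 6*m - 2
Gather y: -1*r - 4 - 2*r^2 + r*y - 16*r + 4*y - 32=-2*r^2 - 17*r + y*(r + 4) - 36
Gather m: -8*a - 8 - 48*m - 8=-8*a - 48*m - 16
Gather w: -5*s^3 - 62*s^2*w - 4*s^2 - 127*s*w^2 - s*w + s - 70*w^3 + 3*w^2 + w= -5*s^3 - 4*s^2 + s - 70*w^3 + w^2*(3 - 127*s) + w*(-62*s^2 - s + 1)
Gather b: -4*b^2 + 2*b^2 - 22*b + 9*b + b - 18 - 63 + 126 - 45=-2*b^2 - 12*b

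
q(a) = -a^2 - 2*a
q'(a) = -2*a - 2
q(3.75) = -21.56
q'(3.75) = -9.50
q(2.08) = -8.49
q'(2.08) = -6.16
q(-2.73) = -1.99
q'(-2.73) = 3.46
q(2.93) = -14.44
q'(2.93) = -7.86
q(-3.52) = -5.35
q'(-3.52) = 5.04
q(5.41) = -40.09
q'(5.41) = -12.82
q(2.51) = -11.32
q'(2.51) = -7.02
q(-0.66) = 0.88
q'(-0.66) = -0.68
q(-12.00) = -120.00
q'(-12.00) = 22.00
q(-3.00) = -3.00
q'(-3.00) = 4.00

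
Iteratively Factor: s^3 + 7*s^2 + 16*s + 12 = (s + 2)*(s^2 + 5*s + 6) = (s + 2)^2*(s + 3)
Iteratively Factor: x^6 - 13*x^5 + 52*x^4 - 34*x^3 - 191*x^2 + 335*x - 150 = (x + 2)*(x^5 - 15*x^4 + 82*x^3 - 198*x^2 + 205*x - 75) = (x - 5)*(x + 2)*(x^4 - 10*x^3 + 32*x^2 - 38*x + 15) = (x - 5)*(x - 1)*(x + 2)*(x^3 - 9*x^2 + 23*x - 15) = (x - 5)^2*(x - 1)*(x + 2)*(x^2 - 4*x + 3) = (x - 5)^2*(x - 1)^2*(x + 2)*(x - 3)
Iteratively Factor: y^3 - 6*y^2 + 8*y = (y - 2)*(y^2 - 4*y) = y*(y - 2)*(y - 4)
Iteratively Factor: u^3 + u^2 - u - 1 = (u + 1)*(u^2 - 1) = (u + 1)^2*(u - 1)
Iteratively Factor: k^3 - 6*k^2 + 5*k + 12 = (k - 3)*(k^2 - 3*k - 4) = (k - 3)*(k + 1)*(k - 4)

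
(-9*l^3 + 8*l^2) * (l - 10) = -9*l^4 + 98*l^3 - 80*l^2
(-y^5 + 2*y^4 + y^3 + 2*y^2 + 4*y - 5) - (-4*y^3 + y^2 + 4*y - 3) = -y^5 + 2*y^4 + 5*y^3 + y^2 - 2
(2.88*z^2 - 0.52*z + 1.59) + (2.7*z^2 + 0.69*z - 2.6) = 5.58*z^2 + 0.17*z - 1.01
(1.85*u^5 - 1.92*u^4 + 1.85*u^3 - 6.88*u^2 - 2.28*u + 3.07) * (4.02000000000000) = 7.437*u^5 - 7.7184*u^4 + 7.437*u^3 - 27.6576*u^2 - 9.1656*u + 12.3414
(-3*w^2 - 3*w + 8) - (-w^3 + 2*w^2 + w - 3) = w^3 - 5*w^2 - 4*w + 11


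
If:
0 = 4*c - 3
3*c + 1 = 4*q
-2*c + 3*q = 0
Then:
No Solution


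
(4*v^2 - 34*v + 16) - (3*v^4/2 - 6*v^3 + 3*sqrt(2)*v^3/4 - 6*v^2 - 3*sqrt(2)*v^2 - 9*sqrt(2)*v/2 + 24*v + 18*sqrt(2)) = -3*v^4/2 - 3*sqrt(2)*v^3/4 + 6*v^3 + 3*sqrt(2)*v^2 + 10*v^2 - 58*v + 9*sqrt(2)*v/2 - 18*sqrt(2) + 16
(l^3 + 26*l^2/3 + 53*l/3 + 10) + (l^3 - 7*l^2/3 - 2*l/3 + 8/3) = 2*l^3 + 19*l^2/3 + 17*l + 38/3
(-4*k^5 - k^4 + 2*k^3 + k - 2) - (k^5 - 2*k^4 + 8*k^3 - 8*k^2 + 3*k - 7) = -5*k^5 + k^4 - 6*k^3 + 8*k^2 - 2*k + 5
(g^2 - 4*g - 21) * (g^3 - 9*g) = g^5 - 4*g^4 - 30*g^3 + 36*g^2 + 189*g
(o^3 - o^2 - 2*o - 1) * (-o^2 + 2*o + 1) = -o^5 + 3*o^4 + o^3 - 4*o^2 - 4*o - 1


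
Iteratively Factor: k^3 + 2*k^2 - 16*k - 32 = (k - 4)*(k^2 + 6*k + 8) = (k - 4)*(k + 4)*(k + 2)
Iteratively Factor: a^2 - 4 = (a - 2)*(a + 2)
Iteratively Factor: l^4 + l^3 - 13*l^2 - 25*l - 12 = (l + 3)*(l^3 - 2*l^2 - 7*l - 4) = (l + 1)*(l + 3)*(l^2 - 3*l - 4) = (l + 1)^2*(l + 3)*(l - 4)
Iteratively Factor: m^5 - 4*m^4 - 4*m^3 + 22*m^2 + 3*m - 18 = (m + 2)*(m^4 - 6*m^3 + 8*m^2 + 6*m - 9) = (m - 1)*(m + 2)*(m^3 - 5*m^2 + 3*m + 9) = (m - 1)*(m + 1)*(m + 2)*(m^2 - 6*m + 9) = (m - 3)*(m - 1)*(m + 1)*(m + 2)*(m - 3)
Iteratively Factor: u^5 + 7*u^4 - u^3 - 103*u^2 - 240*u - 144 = (u + 1)*(u^4 + 6*u^3 - 7*u^2 - 96*u - 144) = (u + 1)*(u + 4)*(u^3 + 2*u^2 - 15*u - 36) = (u - 4)*(u + 1)*(u + 4)*(u^2 + 6*u + 9) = (u - 4)*(u + 1)*(u + 3)*(u + 4)*(u + 3)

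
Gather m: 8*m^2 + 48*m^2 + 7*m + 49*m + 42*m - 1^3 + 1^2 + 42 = 56*m^2 + 98*m + 42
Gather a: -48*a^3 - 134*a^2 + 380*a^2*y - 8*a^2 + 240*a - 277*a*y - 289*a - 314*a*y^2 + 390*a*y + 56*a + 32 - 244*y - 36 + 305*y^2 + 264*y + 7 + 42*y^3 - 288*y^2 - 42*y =-48*a^3 + a^2*(380*y - 142) + a*(-314*y^2 + 113*y + 7) + 42*y^3 + 17*y^2 - 22*y + 3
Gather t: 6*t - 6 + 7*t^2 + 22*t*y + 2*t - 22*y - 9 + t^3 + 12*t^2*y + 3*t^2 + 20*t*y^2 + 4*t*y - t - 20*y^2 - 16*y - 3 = t^3 + t^2*(12*y + 10) + t*(20*y^2 + 26*y + 7) - 20*y^2 - 38*y - 18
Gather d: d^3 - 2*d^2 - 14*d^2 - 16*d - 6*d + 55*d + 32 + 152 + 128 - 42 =d^3 - 16*d^2 + 33*d + 270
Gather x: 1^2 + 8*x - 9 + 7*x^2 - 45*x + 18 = 7*x^2 - 37*x + 10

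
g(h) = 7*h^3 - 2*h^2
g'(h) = 21*h^2 - 4*h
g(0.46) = 0.26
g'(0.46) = 2.60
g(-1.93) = -57.77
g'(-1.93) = 85.94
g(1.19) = 8.96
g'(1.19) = 24.98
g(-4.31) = -597.59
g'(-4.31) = 407.34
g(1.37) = 14.25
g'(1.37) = 33.93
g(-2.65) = -144.31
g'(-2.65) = 158.07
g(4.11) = 452.20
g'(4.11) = 338.29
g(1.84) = 36.84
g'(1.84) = 63.74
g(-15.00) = -24075.00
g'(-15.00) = 4785.00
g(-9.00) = -5265.00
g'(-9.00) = 1737.00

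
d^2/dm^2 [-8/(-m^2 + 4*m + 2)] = 16*(m^2 - 4*m - 4*(m - 2)^2 - 2)/(-m^2 + 4*m + 2)^3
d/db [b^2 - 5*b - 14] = 2*b - 5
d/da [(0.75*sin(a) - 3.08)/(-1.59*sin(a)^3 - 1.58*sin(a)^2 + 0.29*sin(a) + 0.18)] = (2.385*sin(a)^3 - 13.5066*sin(a)^2 - 9.7328*sin(a) + 1.0282)*cos(a)/(2.5281*sin(a)^6 + 5.0244*sin(a)^5 + 1.5742*sin(a)^4 - 1.4888*sin(a)^3 - 0.4847*sin(a)^2 + 0.1044*sin(a) + 0.0324)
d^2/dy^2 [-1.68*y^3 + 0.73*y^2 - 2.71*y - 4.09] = 1.46 - 10.08*y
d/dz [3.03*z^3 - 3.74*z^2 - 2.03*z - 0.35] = 9.09*z^2 - 7.48*z - 2.03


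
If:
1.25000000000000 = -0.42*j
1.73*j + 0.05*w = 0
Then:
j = -2.98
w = 102.98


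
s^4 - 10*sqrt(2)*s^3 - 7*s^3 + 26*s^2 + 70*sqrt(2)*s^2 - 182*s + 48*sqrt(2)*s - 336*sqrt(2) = (s - 7)*(s - 8*sqrt(2))*(s - 3*sqrt(2))*(s + sqrt(2))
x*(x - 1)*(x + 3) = x^3 + 2*x^2 - 3*x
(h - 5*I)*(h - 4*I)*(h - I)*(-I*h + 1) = -I*h^4 - 9*h^3 + 19*I*h^2 - 9*h + 20*I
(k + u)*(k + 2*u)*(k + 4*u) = k^3 + 7*k^2*u + 14*k*u^2 + 8*u^3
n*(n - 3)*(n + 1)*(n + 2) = n^4 - 7*n^2 - 6*n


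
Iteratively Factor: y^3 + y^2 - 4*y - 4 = (y + 1)*(y^2 - 4) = (y - 2)*(y + 1)*(y + 2)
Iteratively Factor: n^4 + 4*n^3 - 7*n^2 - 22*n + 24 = (n + 3)*(n^3 + n^2 - 10*n + 8) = (n - 2)*(n + 3)*(n^2 + 3*n - 4) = (n - 2)*(n + 3)*(n + 4)*(n - 1)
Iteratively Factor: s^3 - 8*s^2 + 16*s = (s - 4)*(s^2 - 4*s) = s*(s - 4)*(s - 4)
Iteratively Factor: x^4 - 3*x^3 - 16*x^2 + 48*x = (x - 4)*(x^3 + x^2 - 12*x) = x*(x - 4)*(x^2 + x - 12) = x*(x - 4)*(x + 4)*(x - 3)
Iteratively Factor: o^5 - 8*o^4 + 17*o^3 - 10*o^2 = (o)*(o^4 - 8*o^3 + 17*o^2 - 10*o) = o*(o - 1)*(o^3 - 7*o^2 + 10*o) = o*(o - 5)*(o - 1)*(o^2 - 2*o) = o*(o - 5)*(o - 2)*(o - 1)*(o)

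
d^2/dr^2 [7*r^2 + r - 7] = 14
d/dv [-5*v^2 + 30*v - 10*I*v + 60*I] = -10*v + 30 - 10*I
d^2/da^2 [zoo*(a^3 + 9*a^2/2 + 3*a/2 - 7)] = zoo*(a + 1)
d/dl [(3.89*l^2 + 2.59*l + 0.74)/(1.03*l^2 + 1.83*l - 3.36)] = (4.451*l^2 - 27.6652*l - 10.0566)/(1.0609*l^4 + 3.7698*l^3 - 3.5727*l^2 - 12.2976*l + 11.2896)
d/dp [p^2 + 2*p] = 2*p + 2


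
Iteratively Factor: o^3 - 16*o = (o)*(o^2 - 16) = o*(o + 4)*(o - 4)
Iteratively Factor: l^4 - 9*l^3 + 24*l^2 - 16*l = (l)*(l^3 - 9*l^2 + 24*l - 16) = l*(l - 4)*(l^2 - 5*l + 4) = l*(l - 4)*(l - 1)*(l - 4)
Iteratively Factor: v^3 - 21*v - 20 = (v - 5)*(v^2 + 5*v + 4) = (v - 5)*(v + 4)*(v + 1)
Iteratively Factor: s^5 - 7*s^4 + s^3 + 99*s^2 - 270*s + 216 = (s - 3)*(s^4 - 4*s^3 - 11*s^2 + 66*s - 72) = (s - 3)*(s + 4)*(s^3 - 8*s^2 + 21*s - 18) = (s - 3)^2*(s + 4)*(s^2 - 5*s + 6) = (s - 3)^2*(s - 2)*(s + 4)*(s - 3)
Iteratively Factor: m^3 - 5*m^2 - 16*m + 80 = (m - 5)*(m^2 - 16) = (m - 5)*(m - 4)*(m + 4)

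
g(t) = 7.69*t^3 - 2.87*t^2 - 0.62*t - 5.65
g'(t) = 23.07*t^2 - 5.74*t - 0.62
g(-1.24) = -23.96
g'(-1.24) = 41.97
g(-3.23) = -292.73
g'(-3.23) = 258.61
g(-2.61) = -160.31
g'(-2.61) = 171.52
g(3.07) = 187.90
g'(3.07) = 199.19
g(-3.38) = -333.29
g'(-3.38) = 282.34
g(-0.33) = -6.03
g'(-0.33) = 3.79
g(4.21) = 514.69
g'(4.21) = 384.11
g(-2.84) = -203.19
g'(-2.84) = 201.75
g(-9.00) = -5838.55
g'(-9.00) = 1919.71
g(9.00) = 5362.31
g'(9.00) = 1816.39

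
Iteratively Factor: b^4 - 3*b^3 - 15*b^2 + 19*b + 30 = (b - 5)*(b^3 + 2*b^2 - 5*b - 6) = (b - 5)*(b + 1)*(b^2 + b - 6) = (b - 5)*(b - 2)*(b + 1)*(b + 3)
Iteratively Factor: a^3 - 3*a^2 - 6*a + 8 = (a - 1)*(a^2 - 2*a - 8) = (a - 1)*(a + 2)*(a - 4)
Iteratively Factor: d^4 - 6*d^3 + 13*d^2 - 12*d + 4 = (d - 2)*(d^3 - 4*d^2 + 5*d - 2) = (d - 2)^2*(d^2 - 2*d + 1) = (d - 2)^2*(d - 1)*(d - 1)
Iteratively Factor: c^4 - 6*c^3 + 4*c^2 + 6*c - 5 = (c + 1)*(c^3 - 7*c^2 + 11*c - 5) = (c - 1)*(c + 1)*(c^2 - 6*c + 5) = (c - 1)^2*(c + 1)*(c - 5)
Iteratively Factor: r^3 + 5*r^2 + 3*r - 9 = (r - 1)*(r^2 + 6*r + 9) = (r - 1)*(r + 3)*(r + 3)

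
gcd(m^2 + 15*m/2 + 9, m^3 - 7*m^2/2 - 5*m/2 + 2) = 1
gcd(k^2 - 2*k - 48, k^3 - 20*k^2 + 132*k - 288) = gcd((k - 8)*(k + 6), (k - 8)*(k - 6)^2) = k - 8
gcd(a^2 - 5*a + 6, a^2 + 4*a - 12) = a - 2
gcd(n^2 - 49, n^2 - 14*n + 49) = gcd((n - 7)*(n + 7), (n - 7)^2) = n - 7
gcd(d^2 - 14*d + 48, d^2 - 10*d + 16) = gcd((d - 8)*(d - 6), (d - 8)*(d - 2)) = d - 8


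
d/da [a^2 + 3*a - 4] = 2*a + 3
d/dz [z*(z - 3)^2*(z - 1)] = 4*z^3 - 21*z^2 + 30*z - 9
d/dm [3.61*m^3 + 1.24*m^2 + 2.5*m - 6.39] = 10.83*m^2 + 2.48*m + 2.5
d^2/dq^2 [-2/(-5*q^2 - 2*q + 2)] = 4*(-25*q^2 - 10*q + 4*(5*q + 1)^2 + 10)/(5*q^2 + 2*q - 2)^3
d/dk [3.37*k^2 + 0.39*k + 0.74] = 6.74*k + 0.39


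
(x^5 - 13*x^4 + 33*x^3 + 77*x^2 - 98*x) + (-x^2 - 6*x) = x^5 - 13*x^4 + 33*x^3 + 76*x^2 - 104*x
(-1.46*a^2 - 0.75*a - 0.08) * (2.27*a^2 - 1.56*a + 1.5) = -3.3142*a^4 + 0.5751*a^3 - 1.2016*a^2 - 1.0002*a - 0.12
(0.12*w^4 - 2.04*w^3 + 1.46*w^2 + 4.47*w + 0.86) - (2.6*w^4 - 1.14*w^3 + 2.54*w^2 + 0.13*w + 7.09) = -2.48*w^4 - 0.9*w^3 - 1.08*w^2 + 4.34*w - 6.23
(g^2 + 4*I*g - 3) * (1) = g^2 + 4*I*g - 3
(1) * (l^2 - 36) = l^2 - 36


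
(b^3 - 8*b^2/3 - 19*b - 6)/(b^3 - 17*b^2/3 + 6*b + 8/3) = (b^2 - 3*b - 18)/(b^2 - 6*b + 8)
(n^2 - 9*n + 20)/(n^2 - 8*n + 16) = (n - 5)/(n - 4)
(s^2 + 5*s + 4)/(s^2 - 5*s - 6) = (s + 4)/(s - 6)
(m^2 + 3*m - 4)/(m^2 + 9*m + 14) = (m^2 + 3*m - 4)/(m^2 + 9*m + 14)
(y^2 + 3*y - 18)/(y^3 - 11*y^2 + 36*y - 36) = (y + 6)/(y^2 - 8*y + 12)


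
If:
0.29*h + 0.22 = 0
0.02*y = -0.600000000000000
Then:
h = -0.76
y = -30.00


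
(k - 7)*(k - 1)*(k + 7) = k^3 - k^2 - 49*k + 49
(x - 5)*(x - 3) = x^2 - 8*x + 15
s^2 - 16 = (s - 4)*(s + 4)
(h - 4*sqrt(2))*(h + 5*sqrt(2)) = h^2 + sqrt(2)*h - 40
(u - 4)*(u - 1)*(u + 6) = u^3 + u^2 - 26*u + 24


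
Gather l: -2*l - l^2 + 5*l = -l^2 + 3*l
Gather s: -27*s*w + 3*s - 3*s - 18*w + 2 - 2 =-27*s*w - 18*w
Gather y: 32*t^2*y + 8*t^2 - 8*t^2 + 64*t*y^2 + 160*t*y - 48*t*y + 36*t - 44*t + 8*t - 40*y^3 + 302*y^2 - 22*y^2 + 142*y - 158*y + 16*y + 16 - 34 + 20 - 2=-40*y^3 + y^2*(64*t + 280) + y*(32*t^2 + 112*t)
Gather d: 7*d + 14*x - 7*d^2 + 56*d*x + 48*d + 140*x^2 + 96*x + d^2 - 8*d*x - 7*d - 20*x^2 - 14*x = -6*d^2 + d*(48*x + 48) + 120*x^2 + 96*x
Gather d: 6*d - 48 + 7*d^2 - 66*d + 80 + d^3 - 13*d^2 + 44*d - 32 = d^3 - 6*d^2 - 16*d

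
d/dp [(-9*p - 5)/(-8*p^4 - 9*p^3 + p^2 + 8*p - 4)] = (72*p^4 + 81*p^3 - 9*p^2 - 72*p - (9*p + 5)*(32*p^3 + 27*p^2 - 2*p - 8) + 36)/(8*p^4 + 9*p^3 - p^2 - 8*p + 4)^2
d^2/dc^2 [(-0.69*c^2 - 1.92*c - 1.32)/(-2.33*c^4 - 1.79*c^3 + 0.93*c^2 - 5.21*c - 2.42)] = (22.475646*c^8 + 142.348554*c^7 + 278.858844*c^6 + 76.59486*c^5 - 291.739122*c^4 - 255.234114*c^3 - 99.091476*c^2 - 46.75572*c + 37.268352)/(12.649337*c^12 + 29.153193*c^11 + 7.250028*c^10 + 67.31654*c^9 + 166.896108*c^8 + 47.545866*c^7 + 128.692758*c^6 + 311.373396*c^5 + 106.895439*c^4 + 102.515873*c^3 + 180.72681*c^2 + 91.535532*c + 14.172488)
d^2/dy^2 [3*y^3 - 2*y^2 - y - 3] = 18*y - 4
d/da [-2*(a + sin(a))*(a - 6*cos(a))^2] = 2*(a - 6*cos(a))*(-2*(a + sin(a))*(6*sin(a) + 1) - (a - 6*cos(a))*(cos(a) + 1))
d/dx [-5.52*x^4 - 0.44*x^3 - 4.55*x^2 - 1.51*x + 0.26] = -22.08*x^3 - 1.32*x^2 - 9.1*x - 1.51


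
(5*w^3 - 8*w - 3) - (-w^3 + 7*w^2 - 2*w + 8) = 6*w^3 - 7*w^2 - 6*w - 11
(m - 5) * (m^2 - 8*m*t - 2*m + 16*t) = m^3 - 8*m^2*t - 7*m^2 + 56*m*t + 10*m - 80*t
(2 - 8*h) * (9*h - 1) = -72*h^2 + 26*h - 2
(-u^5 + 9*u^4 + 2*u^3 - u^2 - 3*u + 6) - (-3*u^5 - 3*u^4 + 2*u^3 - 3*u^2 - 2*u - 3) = 2*u^5 + 12*u^4 + 2*u^2 - u + 9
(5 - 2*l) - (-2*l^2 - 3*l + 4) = 2*l^2 + l + 1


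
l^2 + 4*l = l*(l + 4)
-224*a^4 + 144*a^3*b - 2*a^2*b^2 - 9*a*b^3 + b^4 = (-7*a + b)*(-4*a + b)*(-2*a + b)*(4*a + b)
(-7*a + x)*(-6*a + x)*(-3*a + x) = -126*a^3 + 81*a^2*x - 16*a*x^2 + x^3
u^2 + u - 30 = (u - 5)*(u + 6)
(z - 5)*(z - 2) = z^2 - 7*z + 10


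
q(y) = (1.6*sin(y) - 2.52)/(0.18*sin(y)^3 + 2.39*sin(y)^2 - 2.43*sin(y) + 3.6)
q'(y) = (1.6*sin(y) - 2.52)*(-0.54*sin(y)^2*cos(y) - 4.78*sin(y)*cos(y) + 2.43*cos(y))/(0.18*sin(y)^3 + 2.39*sin(y)^2 - 2.43*sin(y) + 3.6)^2 + 1.6*cos(y)/(0.18*sin(y)^3 + 2.39*sin(y)^2 - 2.43*sin(y) + 3.6)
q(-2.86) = -0.67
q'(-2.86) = 0.19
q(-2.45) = -0.58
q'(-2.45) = 0.19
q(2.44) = -0.48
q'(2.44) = -0.50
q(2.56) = -0.54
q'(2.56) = -0.50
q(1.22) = -0.28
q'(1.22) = 0.22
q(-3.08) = -0.70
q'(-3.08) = 0.08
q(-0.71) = -0.58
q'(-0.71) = -0.18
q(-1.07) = -0.53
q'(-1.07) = -0.11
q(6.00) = -0.67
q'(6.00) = -0.19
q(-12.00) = -0.55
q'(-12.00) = 0.49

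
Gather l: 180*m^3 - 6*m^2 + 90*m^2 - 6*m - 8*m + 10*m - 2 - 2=180*m^3 + 84*m^2 - 4*m - 4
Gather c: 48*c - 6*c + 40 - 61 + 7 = 42*c - 14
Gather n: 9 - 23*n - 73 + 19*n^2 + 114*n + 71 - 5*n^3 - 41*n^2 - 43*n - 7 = -5*n^3 - 22*n^2 + 48*n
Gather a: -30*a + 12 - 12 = -30*a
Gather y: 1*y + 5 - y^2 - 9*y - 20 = -y^2 - 8*y - 15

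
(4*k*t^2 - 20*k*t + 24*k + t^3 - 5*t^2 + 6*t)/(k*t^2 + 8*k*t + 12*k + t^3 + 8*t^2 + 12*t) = (4*k*t^2 - 20*k*t + 24*k + t^3 - 5*t^2 + 6*t)/(k*t^2 + 8*k*t + 12*k + t^3 + 8*t^2 + 12*t)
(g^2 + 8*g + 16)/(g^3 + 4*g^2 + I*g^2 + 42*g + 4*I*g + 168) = (g + 4)/(g^2 + I*g + 42)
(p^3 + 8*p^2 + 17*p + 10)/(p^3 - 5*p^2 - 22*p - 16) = (p + 5)/(p - 8)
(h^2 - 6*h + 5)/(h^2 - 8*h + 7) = (h - 5)/(h - 7)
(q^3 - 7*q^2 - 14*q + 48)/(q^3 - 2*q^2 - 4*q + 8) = (q^2 - 5*q - 24)/(q^2 - 4)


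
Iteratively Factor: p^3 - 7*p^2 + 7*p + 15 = (p + 1)*(p^2 - 8*p + 15) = (p - 3)*(p + 1)*(p - 5)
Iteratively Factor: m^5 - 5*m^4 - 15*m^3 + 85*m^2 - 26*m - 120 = (m - 3)*(m^4 - 2*m^3 - 21*m^2 + 22*m + 40) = (m - 3)*(m + 1)*(m^3 - 3*m^2 - 18*m + 40) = (m - 3)*(m + 1)*(m + 4)*(m^2 - 7*m + 10) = (m - 5)*(m - 3)*(m + 1)*(m + 4)*(m - 2)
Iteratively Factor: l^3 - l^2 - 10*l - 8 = (l + 1)*(l^2 - 2*l - 8) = (l - 4)*(l + 1)*(l + 2)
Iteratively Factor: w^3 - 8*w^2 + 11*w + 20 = (w + 1)*(w^2 - 9*w + 20) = (w - 4)*(w + 1)*(w - 5)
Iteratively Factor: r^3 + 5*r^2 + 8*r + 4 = (r + 2)*(r^2 + 3*r + 2) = (r + 1)*(r + 2)*(r + 2)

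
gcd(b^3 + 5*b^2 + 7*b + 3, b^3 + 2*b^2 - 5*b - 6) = b^2 + 4*b + 3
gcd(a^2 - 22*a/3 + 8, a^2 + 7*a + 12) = 1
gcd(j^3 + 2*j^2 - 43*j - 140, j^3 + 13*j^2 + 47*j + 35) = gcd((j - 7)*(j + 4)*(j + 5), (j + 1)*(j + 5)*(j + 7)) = j + 5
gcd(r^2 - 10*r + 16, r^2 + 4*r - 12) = r - 2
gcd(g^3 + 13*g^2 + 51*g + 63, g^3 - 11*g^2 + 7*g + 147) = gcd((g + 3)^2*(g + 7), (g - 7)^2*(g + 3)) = g + 3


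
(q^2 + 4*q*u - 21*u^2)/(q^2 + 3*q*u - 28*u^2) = (q - 3*u)/(q - 4*u)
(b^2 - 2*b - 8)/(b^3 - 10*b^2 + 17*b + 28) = (b + 2)/(b^2 - 6*b - 7)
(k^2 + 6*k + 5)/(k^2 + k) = (k + 5)/k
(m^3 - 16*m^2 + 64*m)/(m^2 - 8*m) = m - 8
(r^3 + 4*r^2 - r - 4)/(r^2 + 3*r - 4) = r + 1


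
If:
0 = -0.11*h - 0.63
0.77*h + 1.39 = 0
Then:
No Solution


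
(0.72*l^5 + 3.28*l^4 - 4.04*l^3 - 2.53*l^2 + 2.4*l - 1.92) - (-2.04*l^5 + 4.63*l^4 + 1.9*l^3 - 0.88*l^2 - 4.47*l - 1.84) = 2.76*l^5 - 1.35*l^4 - 5.94*l^3 - 1.65*l^2 + 6.87*l - 0.0799999999999998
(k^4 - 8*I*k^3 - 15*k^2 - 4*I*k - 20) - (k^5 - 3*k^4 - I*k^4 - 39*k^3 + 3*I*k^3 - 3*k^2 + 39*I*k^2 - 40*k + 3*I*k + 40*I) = -k^5 + 4*k^4 + I*k^4 + 39*k^3 - 11*I*k^3 - 12*k^2 - 39*I*k^2 + 40*k - 7*I*k - 20 - 40*I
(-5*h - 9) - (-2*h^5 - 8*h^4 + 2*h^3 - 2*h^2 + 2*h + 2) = 2*h^5 + 8*h^4 - 2*h^3 + 2*h^2 - 7*h - 11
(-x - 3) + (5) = 2 - x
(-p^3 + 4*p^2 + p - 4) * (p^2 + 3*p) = -p^5 + p^4 + 13*p^3 - p^2 - 12*p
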